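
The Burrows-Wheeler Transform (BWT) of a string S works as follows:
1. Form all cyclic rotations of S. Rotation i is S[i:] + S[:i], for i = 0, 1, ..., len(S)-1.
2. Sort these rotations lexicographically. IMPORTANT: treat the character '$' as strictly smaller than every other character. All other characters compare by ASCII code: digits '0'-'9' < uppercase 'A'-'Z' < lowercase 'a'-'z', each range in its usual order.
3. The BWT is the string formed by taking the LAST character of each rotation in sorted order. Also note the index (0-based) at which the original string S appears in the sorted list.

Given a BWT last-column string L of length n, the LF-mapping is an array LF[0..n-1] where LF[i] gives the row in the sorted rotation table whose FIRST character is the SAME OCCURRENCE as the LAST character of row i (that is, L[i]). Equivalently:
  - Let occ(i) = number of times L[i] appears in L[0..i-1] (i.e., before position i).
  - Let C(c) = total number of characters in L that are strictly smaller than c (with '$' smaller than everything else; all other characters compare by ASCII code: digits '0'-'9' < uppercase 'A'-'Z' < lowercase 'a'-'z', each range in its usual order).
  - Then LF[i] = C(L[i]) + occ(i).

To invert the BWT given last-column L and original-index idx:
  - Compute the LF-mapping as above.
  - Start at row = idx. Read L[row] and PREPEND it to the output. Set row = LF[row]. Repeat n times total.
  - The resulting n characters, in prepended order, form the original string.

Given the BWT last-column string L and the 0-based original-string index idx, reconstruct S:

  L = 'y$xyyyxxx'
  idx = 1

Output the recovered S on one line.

Answer: xxyxyxyy$

Derivation:
LF mapping: 5 0 1 6 7 8 2 3 4
Walk LF starting at row 1, prepending L[row]:
  step 1: row=1, L[1]='$', prepend. Next row=LF[1]=0
  step 2: row=0, L[0]='y', prepend. Next row=LF[0]=5
  step 3: row=5, L[5]='y', prepend. Next row=LF[5]=8
  step 4: row=8, L[8]='x', prepend. Next row=LF[8]=4
  step 5: row=4, L[4]='y', prepend. Next row=LF[4]=7
  step 6: row=7, L[7]='x', prepend. Next row=LF[7]=3
  step 7: row=3, L[3]='y', prepend. Next row=LF[3]=6
  step 8: row=6, L[6]='x', prepend. Next row=LF[6]=2
  step 9: row=2, L[2]='x', prepend. Next row=LF[2]=1
Reversed output: xxyxyxyy$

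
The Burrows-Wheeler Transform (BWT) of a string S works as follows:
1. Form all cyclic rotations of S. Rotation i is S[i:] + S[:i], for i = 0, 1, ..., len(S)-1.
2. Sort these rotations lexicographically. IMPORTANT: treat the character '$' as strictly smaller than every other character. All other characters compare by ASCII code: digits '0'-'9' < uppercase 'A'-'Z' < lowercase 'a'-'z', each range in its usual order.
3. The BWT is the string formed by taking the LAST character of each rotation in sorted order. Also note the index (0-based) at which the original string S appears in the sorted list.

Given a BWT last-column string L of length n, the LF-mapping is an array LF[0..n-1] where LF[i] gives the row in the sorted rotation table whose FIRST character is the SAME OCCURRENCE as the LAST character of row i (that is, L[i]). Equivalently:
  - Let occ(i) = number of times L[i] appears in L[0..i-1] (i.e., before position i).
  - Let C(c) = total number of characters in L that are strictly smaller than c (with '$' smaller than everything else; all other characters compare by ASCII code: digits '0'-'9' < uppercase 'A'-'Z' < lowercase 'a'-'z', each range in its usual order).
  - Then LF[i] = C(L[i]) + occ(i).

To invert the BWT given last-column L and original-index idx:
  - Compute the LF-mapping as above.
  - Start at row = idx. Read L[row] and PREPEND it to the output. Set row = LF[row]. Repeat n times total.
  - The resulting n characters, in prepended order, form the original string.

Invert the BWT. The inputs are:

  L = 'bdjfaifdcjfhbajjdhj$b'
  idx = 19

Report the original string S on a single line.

LF mapping: 3 7 16 10 1 15 11 8 6 17 12 13 4 2 18 19 9 14 20 0 5
Walk LF starting at row 19, prepending L[row]:
  step 1: row=19, L[19]='$', prepend. Next row=LF[19]=0
  step 2: row=0, L[0]='b', prepend. Next row=LF[0]=3
  step 3: row=3, L[3]='f', prepend. Next row=LF[3]=10
  step 4: row=10, L[10]='f', prepend. Next row=LF[10]=12
  step 5: row=12, L[12]='b', prepend. Next row=LF[12]=4
  step 6: row=4, L[4]='a', prepend. Next row=LF[4]=1
  step 7: row=1, L[1]='d', prepend. Next row=LF[1]=7
  step 8: row=7, L[7]='d', prepend. Next row=LF[7]=8
  step 9: row=8, L[8]='c', prepend. Next row=LF[8]=6
  step 10: row=6, L[6]='f', prepend. Next row=LF[6]=11
  step 11: row=11, L[11]='h', prepend. Next row=LF[11]=13
  step 12: row=13, L[13]='a', prepend. Next row=LF[13]=2
  step 13: row=2, L[2]='j', prepend. Next row=LF[2]=16
  step 14: row=16, L[16]='d', prepend. Next row=LF[16]=9
  step 15: row=9, L[9]='j', prepend. Next row=LF[9]=17
  step 16: row=17, L[17]='h', prepend. Next row=LF[17]=14
  step 17: row=14, L[14]='j', prepend. Next row=LF[14]=18
  step 18: row=18, L[18]='j', prepend. Next row=LF[18]=20
  step 19: row=20, L[20]='b', prepend. Next row=LF[20]=5
  step 20: row=5, L[5]='i', prepend. Next row=LF[5]=15
  step 21: row=15, L[15]='j', prepend. Next row=LF[15]=19
Reversed output: jibjjhjdjahfcddabffb$

Answer: jibjjhjdjahfcddabffb$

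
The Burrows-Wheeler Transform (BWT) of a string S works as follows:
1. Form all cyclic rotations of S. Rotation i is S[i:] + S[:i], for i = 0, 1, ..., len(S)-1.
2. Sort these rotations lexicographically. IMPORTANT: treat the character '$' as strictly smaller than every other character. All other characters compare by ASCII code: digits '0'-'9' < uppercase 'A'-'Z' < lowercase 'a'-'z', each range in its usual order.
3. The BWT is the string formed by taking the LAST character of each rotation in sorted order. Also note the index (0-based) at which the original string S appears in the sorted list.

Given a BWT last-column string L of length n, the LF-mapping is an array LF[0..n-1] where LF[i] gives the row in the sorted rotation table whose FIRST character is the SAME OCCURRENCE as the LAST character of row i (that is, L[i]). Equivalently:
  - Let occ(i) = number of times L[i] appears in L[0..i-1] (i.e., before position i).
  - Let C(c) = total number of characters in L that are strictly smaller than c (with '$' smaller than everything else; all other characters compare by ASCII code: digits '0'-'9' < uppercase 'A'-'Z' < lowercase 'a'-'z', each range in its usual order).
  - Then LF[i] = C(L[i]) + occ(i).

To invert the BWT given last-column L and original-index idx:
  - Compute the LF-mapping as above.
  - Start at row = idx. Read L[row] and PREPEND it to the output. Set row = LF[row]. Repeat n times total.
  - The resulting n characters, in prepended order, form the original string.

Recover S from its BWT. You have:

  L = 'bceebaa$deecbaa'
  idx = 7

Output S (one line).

Answer: beaeceabaedcab$

Derivation:
LF mapping: 5 8 11 12 6 1 2 0 10 13 14 9 7 3 4
Walk LF starting at row 7, prepending L[row]:
  step 1: row=7, L[7]='$', prepend. Next row=LF[7]=0
  step 2: row=0, L[0]='b', prepend. Next row=LF[0]=5
  step 3: row=5, L[5]='a', prepend. Next row=LF[5]=1
  step 4: row=1, L[1]='c', prepend. Next row=LF[1]=8
  step 5: row=8, L[8]='d', prepend. Next row=LF[8]=10
  step 6: row=10, L[10]='e', prepend. Next row=LF[10]=14
  step 7: row=14, L[14]='a', prepend. Next row=LF[14]=4
  step 8: row=4, L[4]='b', prepend. Next row=LF[4]=6
  step 9: row=6, L[6]='a', prepend. Next row=LF[6]=2
  step 10: row=2, L[2]='e', prepend. Next row=LF[2]=11
  step 11: row=11, L[11]='c', prepend. Next row=LF[11]=9
  step 12: row=9, L[9]='e', prepend. Next row=LF[9]=13
  step 13: row=13, L[13]='a', prepend. Next row=LF[13]=3
  step 14: row=3, L[3]='e', prepend. Next row=LF[3]=12
  step 15: row=12, L[12]='b', prepend. Next row=LF[12]=7
Reversed output: beaeceabaedcab$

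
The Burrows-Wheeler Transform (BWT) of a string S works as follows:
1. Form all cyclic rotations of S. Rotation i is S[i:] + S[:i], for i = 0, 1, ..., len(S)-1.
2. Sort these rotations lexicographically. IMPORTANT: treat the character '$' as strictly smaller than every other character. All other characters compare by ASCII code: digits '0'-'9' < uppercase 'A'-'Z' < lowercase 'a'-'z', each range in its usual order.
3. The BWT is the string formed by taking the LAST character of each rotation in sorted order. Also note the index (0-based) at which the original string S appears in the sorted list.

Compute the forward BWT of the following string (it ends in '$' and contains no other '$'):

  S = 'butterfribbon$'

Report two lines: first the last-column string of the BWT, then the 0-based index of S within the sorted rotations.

Answer: nib$trrobeftub
3

Derivation:
All 14 rotations (rotation i = S[i:]+S[:i]):
  rot[0] = butterfribbon$
  rot[1] = utterfribbon$b
  rot[2] = tterfribbon$bu
  rot[3] = terfribbon$but
  rot[4] = erfribbon$butt
  rot[5] = rfribbon$butte
  rot[6] = fribbon$butter
  rot[7] = ribbon$butterf
  rot[8] = ibbon$butterfr
  rot[9] = bbon$butterfri
  rot[10] = bon$butterfrib
  rot[11] = on$butterfribb
  rot[12] = n$butterfribbo
  rot[13] = $butterfribbon
Sorted (with $ < everything):
  sorted[0] = $butterfribbon  (last char: 'n')
  sorted[1] = bbon$butterfri  (last char: 'i')
  sorted[2] = bon$butterfrib  (last char: 'b')
  sorted[3] = butterfribbon$  (last char: '$')
  sorted[4] = erfribbon$butt  (last char: 't')
  sorted[5] = fribbon$butter  (last char: 'r')
  sorted[6] = ibbon$butterfr  (last char: 'r')
  sorted[7] = n$butterfribbo  (last char: 'o')
  sorted[8] = on$butterfribb  (last char: 'b')
  sorted[9] = rfribbon$butte  (last char: 'e')
  sorted[10] = ribbon$butterf  (last char: 'f')
  sorted[11] = terfribbon$but  (last char: 't')
  sorted[12] = tterfribbon$bu  (last char: 'u')
  sorted[13] = utterfribbon$b  (last char: 'b')
Last column: nib$trrobeftub
Original string S is at sorted index 3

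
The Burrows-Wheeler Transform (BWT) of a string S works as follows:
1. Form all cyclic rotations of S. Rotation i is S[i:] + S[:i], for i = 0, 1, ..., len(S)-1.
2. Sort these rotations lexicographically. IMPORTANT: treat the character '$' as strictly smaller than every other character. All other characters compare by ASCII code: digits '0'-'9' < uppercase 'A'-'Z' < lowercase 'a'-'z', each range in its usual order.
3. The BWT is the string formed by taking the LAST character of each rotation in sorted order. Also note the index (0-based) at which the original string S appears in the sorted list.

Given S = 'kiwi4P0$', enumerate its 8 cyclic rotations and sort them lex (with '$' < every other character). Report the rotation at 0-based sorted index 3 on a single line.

All 8 rotations (rotation i = S[i:]+S[:i]):
  rot[0] = kiwi4P0$
  rot[1] = iwi4P0$k
  rot[2] = wi4P0$ki
  rot[3] = i4P0$kiw
  rot[4] = 4P0$kiwi
  rot[5] = P0$kiwi4
  rot[6] = 0$kiwi4P
  rot[7] = $kiwi4P0
Sorted (with $ < everything):
  sorted[0] = $kiwi4P0
  sorted[1] = 0$kiwi4P
  sorted[2] = 4P0$kiwi
  sorted[3] = P0$kiwi4
  sorted[4] = i4P0$kiw
  sorted[5] = iwi4P0$k
  sorted[6] = kiwi4P0$
  sorted[7] = wi4P0$ki
sorted[3] = P0$kiwi4

Answer: P0$kiwi4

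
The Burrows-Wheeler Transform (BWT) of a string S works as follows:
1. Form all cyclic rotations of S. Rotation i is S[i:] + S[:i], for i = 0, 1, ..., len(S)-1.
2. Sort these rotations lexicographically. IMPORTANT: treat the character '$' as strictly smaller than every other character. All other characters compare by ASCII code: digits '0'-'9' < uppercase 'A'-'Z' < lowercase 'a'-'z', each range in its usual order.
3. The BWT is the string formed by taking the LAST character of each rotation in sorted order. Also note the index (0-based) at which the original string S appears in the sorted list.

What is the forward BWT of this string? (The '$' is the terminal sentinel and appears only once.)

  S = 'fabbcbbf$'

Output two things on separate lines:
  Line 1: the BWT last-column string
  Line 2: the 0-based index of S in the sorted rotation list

Answer: ffacbbbb$
8

Derivation:
All 9 rotations (rotation i = S[i:]+S[:i]):
  rot[0] = fabbcbbf$
  rot[1] = abbcbbf$f
  rot[2] = bbcbbf$fa
  rot[3] = bcbbf$fab
  rot[4] = cbbf$fabb
  rot[5] = bbf$fabbc
  rot[6] = bf$fabbcb
  rot[7] = f$fabbcbb
  rot[8] = $fabbcbbf
Sorted (with $ < everything):
  sorted[0] = $fabbcbbf  (last char: 'f')
  sorted[1] = abbcbbf$f  (last char: 'f')
  sorted[2] = bbcbbf$fa  (last char: 'a')
  sorted[3] = bbf$fabbc  (last char: 'c')
  sorted[4] = bcbbf$fab  (last char: 'b')
  sorted[5] = bf$fabbcb  (last char: 'b')
  sorted[6] = cbbf$fabb  (last char: 'b')
  sorted[7] = f$fabbcbb  (last char: 'b')
  sorted[8] = fabbcbbf$  (last char: '$')
Last column: ffacbbbb$
Original string S is at sorted index 8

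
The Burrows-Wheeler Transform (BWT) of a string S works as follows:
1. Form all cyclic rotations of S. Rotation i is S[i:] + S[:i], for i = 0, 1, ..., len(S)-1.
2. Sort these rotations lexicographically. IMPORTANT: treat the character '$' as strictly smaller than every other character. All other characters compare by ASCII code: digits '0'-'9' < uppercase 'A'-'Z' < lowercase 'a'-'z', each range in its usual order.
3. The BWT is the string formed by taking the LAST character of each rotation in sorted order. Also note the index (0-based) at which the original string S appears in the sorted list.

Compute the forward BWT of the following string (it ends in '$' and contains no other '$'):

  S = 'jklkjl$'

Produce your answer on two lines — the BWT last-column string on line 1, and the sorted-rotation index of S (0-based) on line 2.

Answer: l$kljjk
1

Derivation:
All 7 rotations (rotation i = S[i:]+S[:i]):
  rot[0] = jklkjl$
  rot[1] = klkjl$j
  rot[2] = lkjl$jk
  rot[3] = kjl$jkl
  rot[4] = jl$jklk
  rot[5] = l$jklkj
  rot[6] = $jklkjl
Sorted (with $ < everything):
  sorted[0] = $jklkjl  (last char: 'l')
  sorted[1] = jklkjl$  (last char: '$')
  sorted[2] = jl$jklk  (last char: 'k')
  sorted[3] = kjl$jkl  (last char: 'l')
  sorted[4] = klkjl$j  (last char: 'j')
  sorted[5] = l$jklkj  (last char: 'j')
  sorted[6] = lkjl$jk  (last char: 'k')
Last column: l$kljjk
Original string S is at sorted index 1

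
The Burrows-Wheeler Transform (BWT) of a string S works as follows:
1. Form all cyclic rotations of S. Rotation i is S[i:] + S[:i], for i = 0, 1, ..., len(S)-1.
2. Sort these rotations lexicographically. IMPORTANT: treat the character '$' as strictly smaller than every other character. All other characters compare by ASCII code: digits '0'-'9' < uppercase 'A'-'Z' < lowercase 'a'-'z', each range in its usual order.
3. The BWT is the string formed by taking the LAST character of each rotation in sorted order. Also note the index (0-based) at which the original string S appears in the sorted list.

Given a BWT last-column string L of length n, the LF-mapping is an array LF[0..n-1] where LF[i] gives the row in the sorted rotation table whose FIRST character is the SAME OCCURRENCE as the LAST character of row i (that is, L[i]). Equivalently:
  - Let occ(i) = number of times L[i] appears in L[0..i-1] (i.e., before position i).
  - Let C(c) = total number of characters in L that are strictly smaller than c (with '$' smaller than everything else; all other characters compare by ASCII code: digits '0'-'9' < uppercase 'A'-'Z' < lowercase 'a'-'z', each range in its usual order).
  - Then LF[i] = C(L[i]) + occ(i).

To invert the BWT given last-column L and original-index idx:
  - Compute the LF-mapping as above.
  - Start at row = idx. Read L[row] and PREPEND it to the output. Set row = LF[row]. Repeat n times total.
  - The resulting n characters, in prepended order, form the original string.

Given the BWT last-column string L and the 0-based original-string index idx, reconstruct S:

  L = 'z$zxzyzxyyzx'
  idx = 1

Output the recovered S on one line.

LF mapping: 7 0 8 1 9 4 10 2 5 6 11 3
Walk LF starting at row 1, prepending L[row]:
  step 1: row=1, L[1]='$', prepend. Next row=LF[1]=0
  step 2: row=0, L[0]='z', prepend. Next row=LF[0]=7
  step 3: row=7, L[7]='x', prepend. Next row=LF[7]=2
  step 4: row=2, L[2]='z', prepend. Next row=LF[2]=8
  step 5: row=8, L[8]='y', prepend. Next row=LF[8]=5
  step 6: row=5, L[5]='y', prepend. Next row=LF[5]=4
  step 7: row=4, L[4]='z', prepend. Next row=LF[4]=9
  step 8: row=9, L[9]='y', prepend. Next row=LF[9]=6
  step 9: row=6, L[6]='z', prepend. Next row=LF[6]=10
  step 10: row=10, L[10]='z', prepend. Next row=LF[10]=11
  step 11: row=11, L[11]='x', prepend. Next row=LF[11]=3
  step 12: row=3, L[3]='x', prepend. Next row=LF[3]=1
Reversed output: xxzzyzyyzxz$

Answer: xxzzyzyyzxz$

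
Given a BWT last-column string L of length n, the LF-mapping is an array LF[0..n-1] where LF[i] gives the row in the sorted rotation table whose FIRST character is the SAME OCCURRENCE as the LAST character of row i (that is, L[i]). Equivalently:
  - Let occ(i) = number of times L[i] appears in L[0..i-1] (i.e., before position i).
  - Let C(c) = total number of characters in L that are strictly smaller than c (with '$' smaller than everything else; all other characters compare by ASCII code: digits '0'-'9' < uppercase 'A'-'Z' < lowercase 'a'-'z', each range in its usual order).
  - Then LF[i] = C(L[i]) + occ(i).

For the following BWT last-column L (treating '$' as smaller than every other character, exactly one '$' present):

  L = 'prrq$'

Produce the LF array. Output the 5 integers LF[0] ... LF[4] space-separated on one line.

Char counts: '$':1, 'p':1, 'q':1, 'r':2
C (first-col start): C('$')=0, C('p')=1, C('q')=2, C('r')=3
L[0]='p': occ=0, LF[0]=C('p')+0=1+0=1
L[1]='r': occ=0, LF[1]=C('r')+0=3+0=3
L[2]='r': occ=1, LF[2]=C('r')+1=3+1=4
L[3]='q': occ=0, LF[3]=C('q')+0=2+0=2
L[4]='$': occ=0, LF[4]=C('$')+0=0+0=0

Answer: 1 3 4 2 0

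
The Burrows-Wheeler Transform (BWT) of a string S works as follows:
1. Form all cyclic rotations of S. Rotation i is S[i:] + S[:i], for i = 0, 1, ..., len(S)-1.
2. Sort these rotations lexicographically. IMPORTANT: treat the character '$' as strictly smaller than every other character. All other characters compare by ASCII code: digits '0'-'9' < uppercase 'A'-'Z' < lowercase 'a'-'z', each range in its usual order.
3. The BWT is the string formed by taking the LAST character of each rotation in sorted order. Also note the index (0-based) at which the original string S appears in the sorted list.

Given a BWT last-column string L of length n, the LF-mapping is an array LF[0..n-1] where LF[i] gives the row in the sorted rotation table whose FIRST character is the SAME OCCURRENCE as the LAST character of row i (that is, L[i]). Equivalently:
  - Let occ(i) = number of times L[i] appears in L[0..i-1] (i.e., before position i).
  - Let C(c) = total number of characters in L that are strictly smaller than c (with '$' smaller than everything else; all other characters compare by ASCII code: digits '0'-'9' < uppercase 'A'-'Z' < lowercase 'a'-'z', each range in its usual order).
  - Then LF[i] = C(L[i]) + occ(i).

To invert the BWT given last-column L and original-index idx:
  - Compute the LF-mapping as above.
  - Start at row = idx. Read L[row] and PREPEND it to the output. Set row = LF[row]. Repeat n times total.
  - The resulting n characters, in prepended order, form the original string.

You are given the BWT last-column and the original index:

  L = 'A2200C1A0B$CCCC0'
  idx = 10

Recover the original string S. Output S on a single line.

LF mapping: 8 6 7 1 2 11 5 9 3 10 0 12 13 14 15 4
Walk LF starting at row 10, prepending L[row]:
  step 1: row=10, L[10]='$', prepend. Next row=LF[10]=0
  step 2: row=0, L[0]='A', prepend. Next row=LF[0]=8
  step 3: row=8, L[8]='0', prepend. Next row=LF[8]=3
  step 4: row=3, L[3]='0', prepend. Next row=LF[3]=1
  step 5: row=1, L[1]='2', prepend. Next row=LF[1]=6
  step 6: row=6, L[6]='1', prepend. Next row=LF[6]=5
  step 7: row=5, L[5]='C', prepend. Next row=LF[5]=11
  step 8: row=11, L[11]='C', prepend. Next row=LF[11]=12
  step 9: row=12, L[12]='C', prepend. Next row=LF[12]=13
  step 10: row=13, L[13]='C', prepend. Next row=LF[13]=14
  step 11: row=14, L[14]='C', prepend. Next row=LF[14]=15
  step 12: row=15, L[15]='0', prepend. Next row=LF[15]=4
  step 13: row=4, L[4]='0', prepend. Next row=LF[4]=2
  step 14: row=2, L[2]='2', prepend. Next row=LF[2]=7
  step 15: row=7, L[7]='A', prepend. Next row=LF[7]=9
  step 16: row=9, L[9]='B', prepend. Next row=LF[9]=10
Reversed output: BA200CCCCC1200A$

Answer: BA200CCCCC1200A$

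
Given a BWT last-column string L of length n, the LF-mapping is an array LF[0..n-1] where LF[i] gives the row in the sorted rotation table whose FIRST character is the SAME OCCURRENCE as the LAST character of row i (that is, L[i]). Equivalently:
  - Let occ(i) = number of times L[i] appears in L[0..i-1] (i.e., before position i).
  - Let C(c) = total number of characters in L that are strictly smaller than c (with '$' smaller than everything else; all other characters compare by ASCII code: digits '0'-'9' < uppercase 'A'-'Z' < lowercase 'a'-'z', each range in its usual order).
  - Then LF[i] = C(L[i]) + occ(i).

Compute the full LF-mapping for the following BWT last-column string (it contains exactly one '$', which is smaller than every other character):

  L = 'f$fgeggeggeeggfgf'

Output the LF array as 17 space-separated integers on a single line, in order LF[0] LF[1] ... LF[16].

Answer: 5 0 6 9 1 10 11 2 12 13 3 4 14 15 7 16 8

Derivation:
Char counts: '$':1, 'e':4, 'f':4, 'g':8
C (first-col start): C('$')=0, C('e')=1, C('f')=5, C('g')=9
L[0]='f': occ=0, LF[0]=C('f')+0=5+0=5
L[1]='$': occ=0, LF[1]=C('$')+0=0+0=0
L[2]='f': occ=1, LF[2]=C('f')+1=5+1=6
L[3]='g': occ=0, LF[3]=C('g')+0=9+0=9
L[4]='e': occ=0, LF[4]=C('e')+0=1+0=1
L[5]='g': occ=1, LF[5]=C('g')+1=9+1=10
L[6]='g': occ=2, LF[6]=C('g')+2=9+2=11
L[7]='e': occ=1, LF[7]=C('e')+1=1+1=2
L[8]='g': occ=3, LF[8]=C('g')+3=9+3=12
L[9]='g': occ=4, LF[9]=C('g')+4=9+4=13
L[10]='e': occ=2, LF[10]=C('e')+2=1+2=3
L[11]='e': occ=3, LF[11]=C('e')+3=1+3=4
L[12]='g': occ=5, LF[12]=C('g')+5=9+5=14
L[13]='g': occ=6, LF[13]=C('g')+6=9+6=15
L[14]='f': occ=2, LF[14]=C('f')+2=5+2=7
L[15]='g': occ=7, LF[15]=C('g')+7=9+7=16
L[16]='f': occ=3, LF[16]=C('f')+3=5+3=8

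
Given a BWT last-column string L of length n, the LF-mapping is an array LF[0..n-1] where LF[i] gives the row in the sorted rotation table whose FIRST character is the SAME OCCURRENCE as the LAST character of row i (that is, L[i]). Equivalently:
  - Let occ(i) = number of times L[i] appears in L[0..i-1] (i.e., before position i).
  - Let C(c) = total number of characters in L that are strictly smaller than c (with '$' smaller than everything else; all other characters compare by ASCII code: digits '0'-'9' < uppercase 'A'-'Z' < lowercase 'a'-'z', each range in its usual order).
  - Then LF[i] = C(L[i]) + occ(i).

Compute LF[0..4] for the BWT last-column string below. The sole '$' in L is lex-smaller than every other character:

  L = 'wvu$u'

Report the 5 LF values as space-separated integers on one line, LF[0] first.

Char counts: '$':1, 'u':2, 'v':1, 'w':1
C (first-col start): C('$')=0, C('u')=1, C('v')=3, C('w')=4
L[0]='w': occ=0, LF[0]=C('w')+0=4+0=4
L[1]='v': occ=0, LF[1]=C('v')+0=3+0=3
L[2]='u': occ=0, LF[2]=C('u')+0=1+0=1
L[3]='$': occ=0, LF[3]=C('$')+0=0+0=0
L[4]='u': occ=1, LF[4]=C('u')+1=1+1=2

Answer: 4 3 1 0 2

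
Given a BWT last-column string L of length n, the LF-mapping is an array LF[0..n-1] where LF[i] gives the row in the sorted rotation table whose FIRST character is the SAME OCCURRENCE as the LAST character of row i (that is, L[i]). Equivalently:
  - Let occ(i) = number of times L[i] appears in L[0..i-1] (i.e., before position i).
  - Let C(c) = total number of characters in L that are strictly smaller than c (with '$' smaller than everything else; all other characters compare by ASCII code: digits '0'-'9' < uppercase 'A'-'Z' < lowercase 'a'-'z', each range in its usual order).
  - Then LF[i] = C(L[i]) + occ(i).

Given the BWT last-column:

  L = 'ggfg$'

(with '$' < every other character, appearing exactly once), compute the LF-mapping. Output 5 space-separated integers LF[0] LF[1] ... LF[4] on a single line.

Char counts: '$':1, 'f':1, 'g':3
C (first-col start): C('$')=0, C('f')=1, C('g')=2
L[0]='g': occ=0, LF[0]=C('g')+0=2+0=2
L[1]='g': occ=1, LF[1]=C('g')+1=2+1=3
L[2]='f': occ=0, LF[2]=C('f')+0=1+0=1
L[3]='g': occ=2, LF[3]=C('g')+2=2+2=4
L[4]='$': occ=0, LF[4]=C('$')+0=0+0=0

Answer: 2 3 1 4 0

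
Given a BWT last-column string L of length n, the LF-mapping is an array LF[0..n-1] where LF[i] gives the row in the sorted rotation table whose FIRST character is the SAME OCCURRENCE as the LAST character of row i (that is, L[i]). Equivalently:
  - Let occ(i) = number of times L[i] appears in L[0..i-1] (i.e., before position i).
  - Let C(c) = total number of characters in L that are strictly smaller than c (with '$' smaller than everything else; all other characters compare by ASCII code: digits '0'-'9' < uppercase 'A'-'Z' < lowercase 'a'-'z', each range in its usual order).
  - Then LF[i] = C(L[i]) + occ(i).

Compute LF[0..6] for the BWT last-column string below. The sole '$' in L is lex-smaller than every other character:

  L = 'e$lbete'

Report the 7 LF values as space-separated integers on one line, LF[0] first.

Char counts: '$':1, 'b':1, 'e':3, 'l':1, 't':1
C (first-col start): C('$')=0, C('b')=1, C('e')=2, C('l')=5, C('t')=6
L[0]='e': occ=0, LF[0]=C('e')+0=2+0=2
L[1]='$': occ=0, LF[1]=C('$')+0=0+0=0
L[2]='l': occ=0, LF[2]=C('l')+0=5+0=5
L[3]='b': occ=0, LF[3]=C('b')+0=1+0=1
L[4]='e': occ=1, LF[4]=C('e')+1=2+1=3
L[5]='t': occ=0, LF[5]=C('t')+0=6+0=6
L[6]='e': occ=2, LF[6]=C('e')+2=2+2=4

Answer: 2 0 5 1 3 6 4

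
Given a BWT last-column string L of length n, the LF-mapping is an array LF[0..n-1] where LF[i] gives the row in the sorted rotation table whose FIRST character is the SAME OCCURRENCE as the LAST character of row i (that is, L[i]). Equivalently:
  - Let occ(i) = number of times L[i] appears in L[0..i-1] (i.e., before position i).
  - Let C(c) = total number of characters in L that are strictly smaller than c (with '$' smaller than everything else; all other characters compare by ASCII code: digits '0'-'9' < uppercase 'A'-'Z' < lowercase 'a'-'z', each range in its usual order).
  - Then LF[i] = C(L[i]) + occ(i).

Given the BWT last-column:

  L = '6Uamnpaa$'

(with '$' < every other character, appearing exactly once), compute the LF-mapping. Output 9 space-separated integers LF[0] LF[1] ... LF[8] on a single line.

Answer: 1 2 3 6 7 8 4 5 0

Derivation:
Char counts: '$':1, '6':1, 'U':1, 'a':3, 'm':1, 'n':1, 'p':1
C (first-col start): C('$')=0, C('6')=1, C('U')=2, C('a')=3, C('m')=6, C('n')=7, C('p')=8
L[0]='6': occ=0, LF[0]=C('6')+0=1+0=1
L[1]='U': occ=0, LF[1]=C('U')+0=2+0=2
L[2]='a': occ=0, LF[2]=C('a')+0=3+0=3
L[3]='m': occ=0, LF[3]=C('m')+0=6+0=6
L[4]='n': occ=0, LF[4]=C('n')+0=7+0=7
L[5]='p': occ=0, LF[5]=C('p')+0=8+0=8
L[6]='a': occ=1, LF[6]=C('a')+1=3+1=4
L[7]='a': occ=2, LF[7]=C('a')+2=3+2=5
L[8]='$': occ=0, LF[8]=C('$')+0=0+0=0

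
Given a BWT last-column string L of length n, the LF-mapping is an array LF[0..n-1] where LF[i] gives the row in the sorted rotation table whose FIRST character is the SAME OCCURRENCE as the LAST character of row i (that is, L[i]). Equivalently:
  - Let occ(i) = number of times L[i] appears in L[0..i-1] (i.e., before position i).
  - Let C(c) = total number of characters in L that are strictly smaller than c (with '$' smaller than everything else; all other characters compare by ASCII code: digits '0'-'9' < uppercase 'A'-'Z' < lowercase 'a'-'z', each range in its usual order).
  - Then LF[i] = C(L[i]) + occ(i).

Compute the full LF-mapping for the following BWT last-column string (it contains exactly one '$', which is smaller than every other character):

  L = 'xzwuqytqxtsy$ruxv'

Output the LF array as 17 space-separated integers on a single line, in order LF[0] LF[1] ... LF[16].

Char counts: '$':1, 'q':2, 'r':1, 's':1, 't':2, 'u':2, 'v':1, 'w':1, 'x':3, 'y':2, 'z':1
C (first-col start): C('$')=0, C('q')=1, C('r')=3, C('s')=4, C('t')=5, C('u')=7, C('v')=9, C('w')=10, C('x')=11, C('y')=14, C('z')=16
L[0]='x': occ=0, LF[0]=C('x')+0=11+0=11
L[1]='z': occ=0, LF[1]=C('z')+0=16+0=16
L[2]='w': occ=0, LF[2]=C('w')+0=10+0=10
L[3]='u': occ=0, LF[3]=C('u')+0=7+0=7
L[4]='q': occ=0, LF[4]=C('q')+0=1+0=1
L[5]='y': occ=0, LF[5]=C('y')+0=14+0=14
L[6]='t': occ=0, LF[6]=C('t')+0=5+0=5
L[7]='q': occ=1, LF[7]=C('q')+1=1+1=2
L[8]='x': occ=1, LF[8]=C('x')+1=11+1=12
L[9]='t': occ=1, LF[9]=C('t')+1=5+1=6
L[10]='s': occ=0, LF[10]=C('s')+0=4+0=4
L[11]='y': occ=1, LF[11]=C('y')+1=14+1=15
L[12]='$': occ=0, LF[12]=C('$')+0=0+0=0
L[13]='r': occ=0, LF[13]=C('r')+0=3+0=3
L[14]='u': occ=1, LF[14]=C('u')+1=7+1=8
L[15]='x': occ=2, LF[15]=C('x')+2=11+2=13
L[16]='v': occ=0, LF[16]=C('v')+0=9+0=9

Answer: 11 16 10 7 1 14 5 2 12 6 4 15 0 3 8 13 9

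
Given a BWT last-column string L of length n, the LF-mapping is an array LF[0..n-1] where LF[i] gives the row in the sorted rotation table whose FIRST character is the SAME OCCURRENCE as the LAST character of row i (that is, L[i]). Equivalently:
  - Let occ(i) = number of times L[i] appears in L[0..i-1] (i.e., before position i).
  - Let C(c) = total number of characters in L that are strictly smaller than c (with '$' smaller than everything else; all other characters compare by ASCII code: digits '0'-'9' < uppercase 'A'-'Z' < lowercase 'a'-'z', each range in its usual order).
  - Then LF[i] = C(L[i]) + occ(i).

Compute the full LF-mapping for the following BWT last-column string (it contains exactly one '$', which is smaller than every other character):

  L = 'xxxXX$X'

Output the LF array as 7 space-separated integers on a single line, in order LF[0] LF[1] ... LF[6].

Char counts: '$':1, 'X':3, 'x':3
C (first-col start): C('$')=0, C('X')=1, C('x')=4
L[0]='x': occ=0, LF[0]=C('x')+0=4+0=4
L[1]='x': occ=1, LF[1]=C('x')+1=4+1=5
L[2]='x': occ=2, LF[2]=C('x')+2=4+2=6
L[3]='X': occ=0, LF[3]=C('X')+0=1+0=1
L[4]='X': occ=1, LF[4]=C('X')+1=1+1=2
L[5]='$': occ=0, LF[5]=C('$')+0=0+0=0
L[6]='X': occ=2, LF[6]=C('X')+2=1+2=3

Answer: 4 5 6 1 2 0 3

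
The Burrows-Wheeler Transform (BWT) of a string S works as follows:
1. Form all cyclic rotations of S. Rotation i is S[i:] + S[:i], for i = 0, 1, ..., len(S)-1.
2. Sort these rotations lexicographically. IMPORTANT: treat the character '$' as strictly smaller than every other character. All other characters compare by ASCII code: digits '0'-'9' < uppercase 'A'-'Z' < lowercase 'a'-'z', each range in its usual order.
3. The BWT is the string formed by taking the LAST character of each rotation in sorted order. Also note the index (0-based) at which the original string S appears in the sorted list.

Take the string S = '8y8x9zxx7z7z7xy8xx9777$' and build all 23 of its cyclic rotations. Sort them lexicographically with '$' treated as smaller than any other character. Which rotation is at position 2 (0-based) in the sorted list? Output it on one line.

All 23 rotations (rotation i = S[i:]+S[:i]):
  rot[0] = 8y8x9zxx7z7z7xy8xx9777$
  rot[1] = y8x9zxx7z7z7xy8xx9777$8
  rot[2] = 8x9zxx7z7z7xy8xx9777$8y
  rot[3] = x9zxx7z7z7xy8xx9777$8y8
  rot[4] = 9zxx7z7z7xy8xx9777$8y8x
  rot[5] = zxx7z7z7xy8xx9777$8y8x9
  rot[6] = xx7z7z7xy8xx9777$8y8x9z
  rot[7] = x7z7z7xy8xx9777$8y8x9zx
  rot[8] = 7z7z7xy8xx9777$8y8x9zxx
  rot[9] = z7z7xy8xx9777$8y8x9zxx7
  rot[10] = 7z7xy8xx9777$8y8x9zxx7z
  rot[11] = z7xy8xx9777$8y8x9zxx7z7
  rot[12] = 7xy8xx9777$8y8x9zxx7z7z
  rot[13] = xy8xx9777$8y8x9zxx7z7z7
  rot[14] = y8xx9777$8y8x9zxx7z7z7x
  rot[15] = 8xx9777$8y8x9zxx7z7z7xy
  rot[16] = xx9777$8y8x9zxx7z7z7xy8
  rot[17] = x9777$8y8x9zxx7z7z7xy8x
  rot[18] = 9777$8y8x9zxx7z7z7xy8xx
  rot[19] = 777$8y8x9zxx7z7z7xy8xx9
  rot[20] = 77$8y8x9zxx7z7z7xy8xx97
  rot[21] = 7$8y8x9zxx7z7z7xy8xx977
  rot[22] = $8y8x9zxx7z7z7xy8xx9777
Sorted (with $ < everything):
  sorted[0] = $8y8x9zxx7z7z7xy8xx9777
  sorted[1] = 7$8y8x9zxx7z7z7xy8xx977
  sorted[2] = 77$8y8x9zxx7z7z7xy8xx97
  sorted[3] = 777$8y8x9zxx7z7z7xy8xx9
  sorted[4] = 7xy8xx9777$8y8x9zxx7z7z
  sorted[5] = 7z7xy8xx9777$8y8x9zxx7z
  sorted[6] = 7z7z7xy8xx9777$8y8x9zxx
  sorted[7] = 8x9zxx7z7z7xy8xx9777$8y
  sorted[8] = 8xx9777$8y8x9zxx7z7z7xy
  sorted[9] = 8y8x9zxx7z7z7xy8xx9777$
  sorted[10] = 9777$8y8x9zxx7z7z7xy8xx
  sorted[11] = 9zxx7z7z7xy8xx9777$8y8x
  sorted[12] = x7z7z7xy8xx9777$8y8x9zx
  sorted[13] = x9777$8y8x9zxx7z7z7xy8x
  sorted[14] = x9zxx7z7z7xy8xx9777$8y8
  sorted[15] = xx7z7z7xy8xx9777$8y8x9z
  sorted[16] = xx9777$8y8x9zxx7z7z7xy8
  sorted[17] = xy8xx9777$8y8x9zxx7z7z7
  sorted[18] = y8x9zxx7z7z7xy8xx9777$8
  sorted[19] = y8xx9777$8y8x9zxx7z7z7x
  sorted[20] = z7xy8xx9777$8y8x9zxx7z7
  sorted[21] = z7z7xy8xx9777$8y8x9zxx7
  sorted[22] = zxx7z7z7xy8xx9777$8y8x9
sorted[2] = 77$8y8x9zxx7z7z7xy8xx97

Answer: 77$8y8x9zxx7z7z7xy8xx97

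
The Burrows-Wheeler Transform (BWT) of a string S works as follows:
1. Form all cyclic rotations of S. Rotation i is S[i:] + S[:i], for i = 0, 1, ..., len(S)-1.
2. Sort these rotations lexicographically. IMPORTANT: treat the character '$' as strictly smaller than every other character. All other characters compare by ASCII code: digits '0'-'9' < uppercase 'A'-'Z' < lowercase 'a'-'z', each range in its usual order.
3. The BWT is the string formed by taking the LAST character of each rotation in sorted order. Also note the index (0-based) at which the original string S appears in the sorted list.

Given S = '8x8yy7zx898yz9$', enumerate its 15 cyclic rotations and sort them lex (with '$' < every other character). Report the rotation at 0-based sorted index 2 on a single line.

All 15 rotations (rotation i = S[i:]+S[:i]):
  rot[0] = 8x8yy7zx898yz9$
  rot[1] = x8yy7zx898yz9$8
  rot[2] = 8yy7zx898yz9$8x
  rot[3] = yy7zx898yz9$8x8
  rot[4] = y7zx898yz9$8x8y
  rot[5] = 7zx898yz9$8x8yy
  rot[6] = zx898yz9$8x8yy7
  rot[7] = x898yz9$8x8yy7z
  rot[8] = 898yz9$8x8yy7zx
  rot[9] = 98yz9$8x8yy7zx8
  rot[10] = 8yz9$8x8yy7zx89
  rot[11] = yz9$8x8yy7zx898
  rot[12] = z9$8x8yy7zx898y
  rot[13] = 9$8x8yy7zx898yz
  rot[14] = $8x8yy7zx898yz9
Sorted (with $ < everything):
  sorted[0] = $8x8yy7zx898yz9
  sorted[1] = 7zx898yz9$8x8yy
  sorted[2] = 898yz9$8x8yy7zx
  sorted[3] = 8x8yy7zx898yz9$
  sorted[4] = 8yy7zx898yz9$8x
  sorted[5] = 8yz9$8x8yy7zx89
  sorted[6] = 9$8x8yy7zx898yz
  sorted[7] = 98yz9$8x8yy7zx8
  sorted[8] = x898yz9$8x8yy7z
  sorted[9] = x8yy7zx898yz9$8
  sorted[10] = y7zx898yz9$8x8y
  sorted[11] = yy7zx898yz9$8x8
  sorted[12] = yz9$8x8yy7zx898
  sorted[13] = z9$8x8yy7zx898y
  sorted[14] = zx898yz9$8x8yy7
sorted[2] = 898yz9$8x8yy7zx

Answer: 898yz9$8x8yy7zx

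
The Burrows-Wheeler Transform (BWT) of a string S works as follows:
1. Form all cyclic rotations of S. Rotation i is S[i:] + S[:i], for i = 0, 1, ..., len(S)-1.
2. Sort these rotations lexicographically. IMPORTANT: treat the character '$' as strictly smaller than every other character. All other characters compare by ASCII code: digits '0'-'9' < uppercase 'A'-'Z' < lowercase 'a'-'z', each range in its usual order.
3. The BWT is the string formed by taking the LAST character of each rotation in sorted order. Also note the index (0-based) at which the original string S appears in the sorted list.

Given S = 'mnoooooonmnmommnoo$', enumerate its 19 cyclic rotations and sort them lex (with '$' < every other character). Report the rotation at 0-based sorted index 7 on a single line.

Answer: nmommnoo$mnoooooonm

Derivation:
All 19 rotations (rotation i = S[i:]+S[:i]):
  rot[0] = mnoooooonmnmommnoo$
  rot[1] = noooooonmnmommnoo$m
  rot[2] = oooooonmnmommnoo$mn
  rot[3] = ooooonmnmommnoo$mno
  rot[4] = oooonmnmommnoo$mnoo
  rot[5] = ooonmnmommnoo$mnooo
  rot[6] = oonmnmommnoo$mnoooo
  rot[7] = onmnmommnoo$mnooooo
  rot[8] = nmnmommnoo$mnoooooo
  rot[9] = mnmommnoo$mnoooooon
  rot[10] = nmommnoo$mnoooooonm
  rot[11] = mommnoo$mnoooooonmn
  rot[12] = ommnoo$mnoooooonmnm
  rot[13] = mmnoo$mnoooooonmnmo
  rot[14] = mnoo$mnoooooonmnmom
  rot[15] = noo$mnoooooonmnmomm
  rot[16] = oo$mnoooooonmnmommn
  rot[17] = o$mnoooooonmnmommno
  rot[18] = $mnoooooonmnmommnoo
Sorted (with $ < everything):
  sorted[0] = $mnoooooonmnmommnoo
  sorted[1] = mmnoo$mnoooooonmnmo
  sorted[2] = mnmommnoo$mnoooooon
  sorted[3] = mnoo$mnoooooonmnmom
  sorted[4] = mnoooooonmnmommnoo$
  sorted[5] = mommnoo$mnoooooonmn
  sorted[6] = nmnmommnoo$mnoooooo
  sorted[7] = nmommnoo$mnoooooonm
  sorted[8] = noo$mnoooooonmnmomm
  sorted[9] = noooooonmnmommnoo$m
  sorted[10] = o$mnoooooonmnmommno
  sorted[11] = ommnoo$mnoooooonmnm
  sorted[12] = onmnmommnoo$mnooooo
  sorted[13] = oo$mnoooooonmnmommn
  sorted[14] = oonmnmommnoo$mnoooo
  sorted[15] = ooonmnmommnoo$mnooo
  sorted[16] = oooonmnmommnoo$mnoo
  sorted[17] = ooooonmnmommnoo$mno
  sorted[18] = oooooonmnmommnoo$mn
sorted[7] = nmommnoo$mnoooooonm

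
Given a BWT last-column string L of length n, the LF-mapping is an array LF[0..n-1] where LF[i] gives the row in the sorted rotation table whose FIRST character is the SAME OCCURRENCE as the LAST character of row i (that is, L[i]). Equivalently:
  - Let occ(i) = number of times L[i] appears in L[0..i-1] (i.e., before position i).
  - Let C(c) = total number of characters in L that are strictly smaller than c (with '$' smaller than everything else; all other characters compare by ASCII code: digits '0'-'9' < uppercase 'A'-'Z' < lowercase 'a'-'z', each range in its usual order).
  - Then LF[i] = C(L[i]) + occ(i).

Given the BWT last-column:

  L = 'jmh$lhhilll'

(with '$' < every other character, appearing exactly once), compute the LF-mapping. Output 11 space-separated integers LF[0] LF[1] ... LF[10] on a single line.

Answer: 5 10 1 0 6 2 3 4 7 8 9

Derivation:
Char counts: '$':1, 'h':3, 'i':1, 'j':1, 'l':4, 'm':1
C (first-col start): C('$')=0, C('h')=1, C('i')=4, C('j')=5, C('l')=6, C('m')=10
L[0]='j': occ=0, LF[0]=C('j')+0=5+0=5
L[1]='m': occ=0, LF[1]=C('m')+0=10+0=10
L[2]='h': occ=0, LF[2]=C('h')+0=1+0=1
L[3]='$': occ=0, LF[3]=C('$')+0=0+0=0
L[4]='l': occ=0, LF[4]=C('l')+0=6+0=6
L[5]='h': occ=1, LF[5]=C('h')+1=1+1=2
L[6]='h': occ=2, LF[6]=C('h')+2=1+2=3
L[7]='i': occ=0, LF[7]=C('i')+0=4+0=4
L[8]='l': occ=1, LF[8]=C('l')+1=6+1=7
L[9]='l': occ=2, LF[9]=C('l')+2=6+2=8
L[10]='l': occ=3, LF[10]=C('l')+3=6+3=9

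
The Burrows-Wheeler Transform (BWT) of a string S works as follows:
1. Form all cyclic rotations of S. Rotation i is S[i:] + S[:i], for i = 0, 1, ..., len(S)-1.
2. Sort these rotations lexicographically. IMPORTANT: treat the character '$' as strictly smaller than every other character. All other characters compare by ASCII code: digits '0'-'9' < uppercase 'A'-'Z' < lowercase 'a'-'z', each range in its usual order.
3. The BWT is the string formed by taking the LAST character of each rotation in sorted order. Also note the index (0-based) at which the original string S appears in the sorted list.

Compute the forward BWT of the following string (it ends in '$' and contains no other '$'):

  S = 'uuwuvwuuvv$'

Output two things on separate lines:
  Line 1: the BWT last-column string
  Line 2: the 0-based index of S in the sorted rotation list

Answer: vw$uwuvuuvu
2

Derivation:
All 11 rotations (rotation i = S[i:]+S[:i]):
  rot[0] = uuwuvwuuvv$
  rot[1] = uwuvwuuvv$u
  rot[2] = wuvwuuvv$uu
  rot[3] = uvwuuvv$uuw
  rot[4] = vwuuvv$uuwu
  rot[5] = wuuvv$uuwuv
  rot[6] = uuvv$uuwuvw
  rot[7] = uvv$uuwuvwu
  rot[8] = vv$uuwuvwuu
  rot[9] = v$uuwuvwuuv
  rot[10] = $uuwuvwuuvv
Sorted (with $ < everything):
  sorted[0] = $uuwuvwuuvv  (last char: 'v')
  sorted[1] = uuvv$uuwuvw  (last char: 'w')
  sorted[2] = uuwuvwuuvv$  (last char: '$')
  sorted[3] = uvv$uuwuvwu  (last char: 'u')
  sorted[4] = uvwuuvv$uuw  (last char: 'w')
  sorted[5] = uwuvwuuvv$u  (last char: 'u')
  sorted[6] = v$uuwuvwuuv  (last char: 'v')
  sorted[7] = vv$uuwuvwuu  (last char: 'u')
  sorted[8] = vwuuvv$uuwu  (last char: 'u')
  sorted[9] = wuuvv$uuwuv  (last char: 'v')
  sorted[10] = wuvwuuvv$uu  (last char: 'u')
Last column: vw$uwuvuuvu
Original string S is at sorted index 2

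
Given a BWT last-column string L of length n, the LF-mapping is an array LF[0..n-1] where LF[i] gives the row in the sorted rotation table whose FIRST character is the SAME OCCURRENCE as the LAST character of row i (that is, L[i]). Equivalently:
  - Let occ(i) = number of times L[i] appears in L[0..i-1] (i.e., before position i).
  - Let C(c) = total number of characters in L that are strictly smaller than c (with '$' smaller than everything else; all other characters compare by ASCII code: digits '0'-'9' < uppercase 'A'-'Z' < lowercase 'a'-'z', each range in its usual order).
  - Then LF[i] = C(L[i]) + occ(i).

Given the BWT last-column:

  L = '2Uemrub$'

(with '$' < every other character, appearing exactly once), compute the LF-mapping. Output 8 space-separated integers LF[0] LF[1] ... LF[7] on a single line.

Char counts: '$':1, '2':1, 'U':1, 'b':1, 'e':1, 'm':1, 'r':1, 'u':1
C (first-col start): C('$')=0, C('2')=1, C('U')=2, C('b')=3, C('e')=4, C('m')=5, C('r')=6, C('u')=7
L[0]='2': occ=0, LF[0]=C('2')+0=1+0=1
L[1]='U': occ=0, LF[1]=C('U')+0=2+0=2
L[2]='e': occ=0, LF[2]=C('e')+0=4+0=4
L[3]='m': occ=0, LF[3]=C('m')+0=5+0=5
L[4]='r': occ=0, LF[4]=C('r')+0=6+0=6
L[5]='u': occ=0, LF[5]=C('u')+0=7+0=7
L[6]='b': occ=0, LF[6]=C('b')+0=3+0=3
L[7]='$': occ=0, LF[7]=C('$')+0=0+0=0

Answer: 1 2 4 5 6 7 3 0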